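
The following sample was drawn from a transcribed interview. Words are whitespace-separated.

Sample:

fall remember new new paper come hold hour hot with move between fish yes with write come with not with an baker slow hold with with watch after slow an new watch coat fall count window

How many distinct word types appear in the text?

Distinct types: {after, an, baker, between, coat, come, count, fall, fish, hold, hot, hour, move, new, not, paper, remember, slow, watch, window, with, write, yes}
V = 23

23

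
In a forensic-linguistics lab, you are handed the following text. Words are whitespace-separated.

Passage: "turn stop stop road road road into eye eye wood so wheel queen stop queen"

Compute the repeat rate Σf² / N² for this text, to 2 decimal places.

Frequencies: stop:3, road:3, eye:2, queen:2, turn:1, into:1, wood:1, so:1, wheel:1
Σf² = 31; N² = 225
Repeat rate = 31 / 225 = 0.14

0.14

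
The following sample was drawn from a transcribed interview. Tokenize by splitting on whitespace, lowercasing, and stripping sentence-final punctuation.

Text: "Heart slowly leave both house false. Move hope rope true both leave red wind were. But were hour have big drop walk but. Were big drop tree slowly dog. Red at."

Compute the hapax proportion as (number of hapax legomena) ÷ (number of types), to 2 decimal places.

Frequencies: were:3, slowly:2, leave:2, both:2, red:2, but:2, big:2, drop:2, heart:1, house:1, false:1, move:1, hope:1, rope:1, true:1, wind:1, hour:1, have:1, walk:1, tree:1, … (2 more, each freq 1)
Hapax count = 14; type count = 22.
Ratio = 14 / 22 = 0.64

0.64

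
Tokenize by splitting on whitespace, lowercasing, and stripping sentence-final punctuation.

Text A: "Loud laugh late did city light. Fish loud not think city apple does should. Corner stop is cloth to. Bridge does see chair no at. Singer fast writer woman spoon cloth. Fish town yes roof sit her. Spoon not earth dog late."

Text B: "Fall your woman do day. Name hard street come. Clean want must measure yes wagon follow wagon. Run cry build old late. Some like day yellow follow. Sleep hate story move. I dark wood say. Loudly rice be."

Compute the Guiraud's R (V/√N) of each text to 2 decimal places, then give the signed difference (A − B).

-0.43

A: V=34, N=42, R=5.25
B: V=35, N=38, R=5.68
Difference = 5.25 − 5.68 = -0.43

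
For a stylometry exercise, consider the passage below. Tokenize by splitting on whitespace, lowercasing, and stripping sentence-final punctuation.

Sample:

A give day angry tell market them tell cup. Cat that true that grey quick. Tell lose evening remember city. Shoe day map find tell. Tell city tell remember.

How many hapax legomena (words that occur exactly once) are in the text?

15

Frequencies: tell:6, day:2, that:2, remember:2, city:2, a:1, give:1, angry:1, market:1, them:1, cup:1, cat:1, true:1, grey:1, quick:1, lose:1, evening:1, shoe:1, map:1, find:1
Hapax (freq=1): a, angry, cat, cup, evening, find, give, grey, lose, map, market, quick, shoe, them, true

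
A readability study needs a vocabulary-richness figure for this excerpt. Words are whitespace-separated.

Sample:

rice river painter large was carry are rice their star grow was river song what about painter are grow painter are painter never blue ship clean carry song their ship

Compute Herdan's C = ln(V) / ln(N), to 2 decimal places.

N = 30, V = 17.
ln(V) = 2.833213, ln(N) = 3.401197
C = 2.833213 / 3.401197 = 0.83

0.83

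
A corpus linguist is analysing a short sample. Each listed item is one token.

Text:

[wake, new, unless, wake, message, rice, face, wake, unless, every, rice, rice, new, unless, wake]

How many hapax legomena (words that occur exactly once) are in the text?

3

Frequencies: wake:4, unless:3, rice:3, new:2, message:1, face:1, every:1
Hapax (freq=1): every, face, message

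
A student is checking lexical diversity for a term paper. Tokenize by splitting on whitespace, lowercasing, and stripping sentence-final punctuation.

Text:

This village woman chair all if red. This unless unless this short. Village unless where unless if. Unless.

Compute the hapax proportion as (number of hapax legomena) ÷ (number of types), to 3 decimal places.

Frequencies: unless:5, this:3, village:2, if:2, woman:1, chair:1, all:1, red:1, short:1, where:1
Hapax count = 6; type count = 10.
Ratio = 6 / 10 = 0.600

0.600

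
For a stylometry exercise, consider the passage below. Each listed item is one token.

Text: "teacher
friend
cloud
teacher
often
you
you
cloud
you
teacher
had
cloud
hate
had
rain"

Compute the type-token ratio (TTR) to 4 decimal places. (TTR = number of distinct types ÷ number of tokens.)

0.5333

N = 15 tokens, V = 8 types.
TTR = V / N = 8 / 15 = 0.5333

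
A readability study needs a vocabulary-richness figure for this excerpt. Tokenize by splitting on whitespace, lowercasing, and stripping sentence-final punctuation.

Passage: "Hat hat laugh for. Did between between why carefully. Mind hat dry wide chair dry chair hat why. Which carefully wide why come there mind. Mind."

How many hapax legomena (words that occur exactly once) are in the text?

Frequencies: hat:4, why:3, mind:3, between:2, carefully:2, dry:2, wide:2, chair:2, laugh:1, for:1, did:1, which:1, come:1, there:1
Hapax (freq=1): come, did, for, laugh, there, which

6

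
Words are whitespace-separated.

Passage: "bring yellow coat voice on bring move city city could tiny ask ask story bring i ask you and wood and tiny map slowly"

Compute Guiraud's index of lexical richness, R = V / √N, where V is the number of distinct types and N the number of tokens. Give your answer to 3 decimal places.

N = 24, V = 17.
√N = 4.898979
R = 17 / 4.898979 = 3.470

3.470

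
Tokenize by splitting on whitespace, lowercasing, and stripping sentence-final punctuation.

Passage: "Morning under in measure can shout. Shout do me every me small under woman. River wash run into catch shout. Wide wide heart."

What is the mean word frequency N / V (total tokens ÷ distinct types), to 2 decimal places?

1.28

N = 23 tokens, V = 18 types.
Mean frequency = N / V = 23 / 18 = 1.28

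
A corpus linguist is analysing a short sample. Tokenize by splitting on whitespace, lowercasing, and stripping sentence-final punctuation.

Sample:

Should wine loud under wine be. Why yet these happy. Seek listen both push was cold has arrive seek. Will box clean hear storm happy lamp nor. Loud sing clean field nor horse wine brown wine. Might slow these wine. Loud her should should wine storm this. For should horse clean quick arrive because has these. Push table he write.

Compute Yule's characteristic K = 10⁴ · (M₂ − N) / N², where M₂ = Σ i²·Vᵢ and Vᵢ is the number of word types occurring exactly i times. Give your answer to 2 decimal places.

Frequencies: wine:6, should:4, loud:3, these:3, clean:3, happy:2, seek:2, push:2, has:2, arrive:2, storm:2, nor:2, horse:2, under:1, be:1, why:1, yet:1, listen:1, both:1, was:1, … (18 more, each freq 1)
N = 60. Frequency spectrum: V_1=25, V_2=8, V_3=3, V_4=1, V_6=1
M₂ = 1²·25 + 2²·8 + 3²·3 + 4²·1 + 6²·1 = 136
K = 10000 × (136 − 60) / 60² = 211.11

211.11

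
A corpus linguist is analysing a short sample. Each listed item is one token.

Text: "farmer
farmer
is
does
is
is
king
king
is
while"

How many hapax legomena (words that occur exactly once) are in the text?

Frequencies: is:4, farmer:2, king:2, does:1, while:1
Hapax (freq=1): does, while

2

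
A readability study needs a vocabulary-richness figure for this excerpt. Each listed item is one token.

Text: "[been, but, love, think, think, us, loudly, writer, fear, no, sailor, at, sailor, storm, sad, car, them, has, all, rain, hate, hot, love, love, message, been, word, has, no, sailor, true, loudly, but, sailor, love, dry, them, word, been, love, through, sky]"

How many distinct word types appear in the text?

Distinct types: {all, at, been, but, car, dry, fear, has, hate, hot, loudly, love, message, no, rain, sad, sailor, sky, storm, them, think, through, true, us, word, writer}
V = 26

26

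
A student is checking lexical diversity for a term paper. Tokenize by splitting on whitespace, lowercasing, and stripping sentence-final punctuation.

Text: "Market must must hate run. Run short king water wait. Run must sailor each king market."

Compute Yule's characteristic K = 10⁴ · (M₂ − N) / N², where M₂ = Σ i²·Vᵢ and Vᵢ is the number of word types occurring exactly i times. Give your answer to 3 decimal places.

Frequencies: must:3, run:3, market:2, king:2, hate:1, short:1, water:1, wait:1, sailor:1, each:1
N = 16. Frequency spectrum: V_1=6, V_2=2, V_3=2
M₂ = 1²·6 + 2²·2 + 3²·2 = 32
K = 10000 × (32 − 16) / 16² = 625.000

625.000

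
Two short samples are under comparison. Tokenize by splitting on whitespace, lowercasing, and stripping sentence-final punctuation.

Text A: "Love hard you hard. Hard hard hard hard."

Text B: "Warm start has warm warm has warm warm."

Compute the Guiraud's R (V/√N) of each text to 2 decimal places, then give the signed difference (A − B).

0.00

A: V=3, N=8, R=1.06
B: V=3, N=8, R=1.06
Difference = 1.06 − 1.06 = 0.00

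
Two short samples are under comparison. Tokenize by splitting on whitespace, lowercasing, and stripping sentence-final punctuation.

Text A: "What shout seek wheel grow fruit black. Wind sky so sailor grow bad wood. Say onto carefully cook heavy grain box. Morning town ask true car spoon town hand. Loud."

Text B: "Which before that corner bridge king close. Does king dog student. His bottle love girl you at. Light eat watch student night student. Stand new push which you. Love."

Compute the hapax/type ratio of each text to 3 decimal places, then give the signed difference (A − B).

0.146

A: hapax=26, V=28, ratio=0.929
B: hapax=18, V=23, ratio=0.783
Difference = 0.929 − 0.783 = 0.146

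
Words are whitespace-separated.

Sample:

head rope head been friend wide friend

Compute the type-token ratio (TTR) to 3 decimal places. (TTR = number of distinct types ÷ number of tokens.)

N = 7 tokens, V = 5 types.
TTR = V / N = 5 / 7 = 0.714

0.714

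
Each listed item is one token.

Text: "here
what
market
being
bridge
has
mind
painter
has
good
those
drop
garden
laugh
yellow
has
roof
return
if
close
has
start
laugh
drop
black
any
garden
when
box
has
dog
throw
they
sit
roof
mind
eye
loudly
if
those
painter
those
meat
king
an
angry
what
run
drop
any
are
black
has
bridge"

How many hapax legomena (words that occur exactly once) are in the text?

22

Frequencies: has:6, those:3, drop:3, what:2, bridge:2, mind:2, painter:2, garden:2, laugh:2, roof:2, if:2, black:2, any:2, here:1, market:1, being:1, good:1, yellow:1, return:1, close:1, … (15 more, each freq 1)
Hapax (freq=1): an, angry, are, being, box, close, dog, eye, good, here, king, loudly, market, meat, return, run, sit, start, they, throw, when, yellow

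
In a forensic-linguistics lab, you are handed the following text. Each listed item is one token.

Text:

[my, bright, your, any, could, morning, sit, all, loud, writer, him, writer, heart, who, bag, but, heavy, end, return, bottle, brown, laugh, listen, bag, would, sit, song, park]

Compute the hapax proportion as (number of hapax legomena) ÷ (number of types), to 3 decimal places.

Frequencies: sit:2, writer:2, bag:2, my:1, bright:1, your:1, any:1, could:1, morning:1, all:1, loud:1, him:1, heart:1, who:1, but:1, heavy:1, end:1, return:1, bottle:1, brown:1, … (5 more, each freq 1)
Hapax count = 22; type count = 25.
Ratio = 22 / 25 = 0.880

0.880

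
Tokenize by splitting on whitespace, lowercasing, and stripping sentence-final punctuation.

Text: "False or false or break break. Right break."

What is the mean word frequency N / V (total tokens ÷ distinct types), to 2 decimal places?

2.00

N = 8 tokens, V = 4 types.
Mean frequency = N / V = 8 / 4 = 2.00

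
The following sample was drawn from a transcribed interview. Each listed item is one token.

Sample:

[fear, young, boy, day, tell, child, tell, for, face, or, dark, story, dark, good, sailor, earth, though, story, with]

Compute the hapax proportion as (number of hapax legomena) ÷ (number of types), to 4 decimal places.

0.8125

Frequencies: tell:2, dark:2, story:2, fear:1, young:1, boy:1, day:1, child:1, for:1, face:1, or:1, good:1, sailor:1, earth:1, though:1, with:1
Hapax count = 13; type count = 16.
Ratio = 13 / 16 = 0.8125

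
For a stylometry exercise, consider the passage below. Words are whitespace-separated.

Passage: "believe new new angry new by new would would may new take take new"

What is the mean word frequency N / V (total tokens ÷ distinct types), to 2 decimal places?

2.00

N = 14 tokens, V = 7 types.
Mean frequency = N / V = 14 / 7 = 2.00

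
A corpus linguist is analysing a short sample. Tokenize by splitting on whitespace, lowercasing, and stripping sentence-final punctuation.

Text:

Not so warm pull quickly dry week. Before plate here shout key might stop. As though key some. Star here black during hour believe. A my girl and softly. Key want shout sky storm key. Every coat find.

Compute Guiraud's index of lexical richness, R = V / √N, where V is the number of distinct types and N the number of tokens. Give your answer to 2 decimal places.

N = 38, V = 33.
√N = 6.164414
R = 33 / 6.164414 = 5.35

5.35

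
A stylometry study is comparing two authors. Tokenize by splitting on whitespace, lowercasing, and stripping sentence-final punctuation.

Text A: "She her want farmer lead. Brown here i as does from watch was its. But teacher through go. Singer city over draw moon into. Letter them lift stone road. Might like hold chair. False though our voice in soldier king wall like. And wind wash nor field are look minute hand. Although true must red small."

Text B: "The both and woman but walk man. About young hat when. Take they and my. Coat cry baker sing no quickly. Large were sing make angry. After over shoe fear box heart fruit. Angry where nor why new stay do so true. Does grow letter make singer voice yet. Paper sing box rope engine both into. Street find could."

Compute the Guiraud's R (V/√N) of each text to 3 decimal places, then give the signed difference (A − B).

A: V=55, N=56, R=7.350
B: V=52, N=59, R=6.770
Difference = 7.350 − 6.770 = 0.580

0.580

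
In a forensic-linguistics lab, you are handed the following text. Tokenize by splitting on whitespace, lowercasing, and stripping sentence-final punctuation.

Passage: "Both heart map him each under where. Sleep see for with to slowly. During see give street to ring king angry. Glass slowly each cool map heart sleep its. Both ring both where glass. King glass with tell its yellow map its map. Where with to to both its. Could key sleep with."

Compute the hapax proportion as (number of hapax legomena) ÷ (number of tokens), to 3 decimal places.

0.226

Frequencies: both:4, map:4, with:4, to:4, its:4, where:3, sleep:3, glass:3, heart:2, each:2, see:2, slowly:2, ring:2, king:2, him:1, under:1, for:1, during:1, give:1, street:1, … (6 more, each freq 1)
Hapax count = 12; token count = 53.
Ratio = 12 / 53 = 0.226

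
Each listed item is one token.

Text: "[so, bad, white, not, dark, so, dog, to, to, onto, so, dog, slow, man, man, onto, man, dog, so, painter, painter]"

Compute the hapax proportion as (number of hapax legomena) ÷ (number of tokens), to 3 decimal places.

0.238

Frequencies: so:4, dog:3, man:3, to:2, onto:2, painter:2, bad:1, white:1, not:1, dark:1, slow:1
Hapax count = 5; token count = 21.
Ratio = 5 / 21 = 0.238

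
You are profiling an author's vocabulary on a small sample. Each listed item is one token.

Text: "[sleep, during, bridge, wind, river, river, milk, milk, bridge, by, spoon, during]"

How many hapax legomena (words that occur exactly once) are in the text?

4

Frequencies: during:2, bridge:2, river:2, milk:2, sleep:1, wind:1, by:1, spoon:1
Hapax (freq=1): by, sleep, spoon, wind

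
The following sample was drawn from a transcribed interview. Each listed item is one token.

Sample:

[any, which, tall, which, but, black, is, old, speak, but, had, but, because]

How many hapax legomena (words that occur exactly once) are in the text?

8

Frequencies: but:3, which:2, any:1, tall:1, black:1, is:1, old:1, speak:1, had:1, because:1
Hapax (freq=1): any, because, black, had, is, old, speak, tall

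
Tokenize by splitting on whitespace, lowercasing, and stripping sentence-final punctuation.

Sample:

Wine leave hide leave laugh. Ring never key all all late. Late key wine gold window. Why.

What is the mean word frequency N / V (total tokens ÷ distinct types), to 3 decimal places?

1.417

N = 17 tokens, V = 12 types.
Mean frequency = N / V = 17 / 12 = 1.417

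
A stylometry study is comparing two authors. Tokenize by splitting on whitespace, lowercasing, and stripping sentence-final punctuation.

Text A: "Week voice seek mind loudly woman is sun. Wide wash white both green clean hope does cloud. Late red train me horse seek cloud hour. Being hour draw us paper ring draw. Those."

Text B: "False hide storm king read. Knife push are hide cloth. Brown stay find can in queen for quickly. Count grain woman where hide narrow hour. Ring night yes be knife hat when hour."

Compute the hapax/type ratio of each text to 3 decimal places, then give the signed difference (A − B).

-0.035

A: hapax=25, V=29, ratio=0.862
B: hapax=26, V=29, ratio=0.897
Difference = 0.862 − 0.897 = -0.035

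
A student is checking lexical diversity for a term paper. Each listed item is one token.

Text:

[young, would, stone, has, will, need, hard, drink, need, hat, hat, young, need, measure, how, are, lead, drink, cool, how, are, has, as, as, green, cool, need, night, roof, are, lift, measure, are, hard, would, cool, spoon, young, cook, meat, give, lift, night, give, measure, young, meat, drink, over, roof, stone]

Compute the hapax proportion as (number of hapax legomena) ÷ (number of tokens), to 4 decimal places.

0.1176

Frequencies: young:4, need:4, are:4, drink:3, measure:3, cool:3, would:2, stone:2, has:2, hard:2, hat:2, how:2, as:2, night:2, roof:2, lift:2, meat:2, give:2, will:1, lead:1, … (4 more, each freq 1)
Hapax count = 6; token count = 51.
Ratio = 6 / 51 = 0.1176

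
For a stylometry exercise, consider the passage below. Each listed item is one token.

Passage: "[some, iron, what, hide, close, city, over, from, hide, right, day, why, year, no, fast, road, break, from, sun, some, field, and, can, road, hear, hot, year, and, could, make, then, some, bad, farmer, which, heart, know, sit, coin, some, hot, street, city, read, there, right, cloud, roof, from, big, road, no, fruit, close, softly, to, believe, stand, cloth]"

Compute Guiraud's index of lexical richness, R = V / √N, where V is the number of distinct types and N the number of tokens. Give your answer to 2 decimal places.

5.73

N = 59, V = 44.
√N = 7.681146
R = 44 / 7.681146 = 5.73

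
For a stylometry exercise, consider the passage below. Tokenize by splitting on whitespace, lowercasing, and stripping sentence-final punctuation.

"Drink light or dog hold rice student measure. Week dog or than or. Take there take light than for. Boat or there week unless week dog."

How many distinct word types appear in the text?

Distinct types: {boat, dog, drink, for, hold, light, measure, or, rice, student, take, than, there, unless, week}
V = 15

15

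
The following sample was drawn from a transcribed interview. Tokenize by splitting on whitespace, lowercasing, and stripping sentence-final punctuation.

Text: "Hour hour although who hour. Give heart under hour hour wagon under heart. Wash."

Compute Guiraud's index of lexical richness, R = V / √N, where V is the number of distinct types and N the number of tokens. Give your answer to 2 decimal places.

N = 14, V = 8.
√N = 3.741657
R = 8 / 3.741657 = 2.14

2.14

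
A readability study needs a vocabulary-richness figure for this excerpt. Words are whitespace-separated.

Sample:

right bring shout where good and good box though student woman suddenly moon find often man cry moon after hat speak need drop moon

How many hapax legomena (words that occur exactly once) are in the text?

Frequencies: moon:3, good:2, right:1, bring:1, shout:1, where:1, and:1, box:1, though:1, student:1, woman:1, suddenly:1, find:1, often:1, man:1, cry:1, after:1, hat:1, speak:1, need:1, … (1 more, each freq 1)
Hapax (freq=1): after, and, box, bring, cry, drop, find, hat, man, need, often, right, shout, speak, student, suddenly, though, where, woman

19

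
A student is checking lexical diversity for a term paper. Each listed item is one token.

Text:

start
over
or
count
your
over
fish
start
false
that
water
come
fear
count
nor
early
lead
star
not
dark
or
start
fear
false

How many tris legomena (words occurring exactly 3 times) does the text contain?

1

Frequencies: start:3, over:2, or:2, count:2, false:2, fear:2, your:1, fish:1, that:1, water:1, come:1, nor:1, early:1, lead:1, star:1, not:1, dark:1
Words with frequency 3: start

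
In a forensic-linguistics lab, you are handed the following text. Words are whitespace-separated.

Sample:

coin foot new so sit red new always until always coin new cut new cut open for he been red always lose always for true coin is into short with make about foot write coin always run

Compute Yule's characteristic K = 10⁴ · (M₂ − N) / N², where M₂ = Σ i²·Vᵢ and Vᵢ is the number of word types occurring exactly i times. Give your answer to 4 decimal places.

Frequencies: always:5, coin:4, new:4, foot:2, red:2, cut:2, for:2, so:1, sit:1, until:1, open:1, he:1, been:1, lose:1, true:1, is:1, into:1, short:1, with:1, make:1, … (3 more, each freq 1)
N = 37. Frequency spectrum: V_1=16, V_2=4, V_4=2, V_5=1
M₂ = 1²·16 + 2²·4 + 4²·2 + 5²·1 = 89
K = 10000 × (89 − 37) / 37² = 379.8393

379.8393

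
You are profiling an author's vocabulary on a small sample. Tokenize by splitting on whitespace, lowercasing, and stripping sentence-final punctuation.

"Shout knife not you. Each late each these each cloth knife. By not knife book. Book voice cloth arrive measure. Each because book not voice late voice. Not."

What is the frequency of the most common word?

4

Frequencies: not:4, each:4, knife:3, book:3, voice:3, late:2, cloth:2, shout:1, you:1, these:1, by:1, arrive:1, measure:1, because:1
Most common: 'not' with frequency 4.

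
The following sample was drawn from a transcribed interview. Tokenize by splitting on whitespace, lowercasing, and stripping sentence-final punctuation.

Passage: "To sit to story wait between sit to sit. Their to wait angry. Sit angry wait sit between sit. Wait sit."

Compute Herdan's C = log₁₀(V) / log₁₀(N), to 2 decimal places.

N = 21, V = 7.
log₁₀(V) = 0.845098, log₁₀(N) = 1.322219
C = 0.845098 / 1.322219 = 0.64

0.64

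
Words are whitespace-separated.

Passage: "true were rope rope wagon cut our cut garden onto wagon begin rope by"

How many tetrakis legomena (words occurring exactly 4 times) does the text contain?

Frequencies: rope:3, wagon:2, cut:2, true:1, were:1, our:1, garden:1, onto:1, begin:1, by:1
Words with frequency 4: (none)

0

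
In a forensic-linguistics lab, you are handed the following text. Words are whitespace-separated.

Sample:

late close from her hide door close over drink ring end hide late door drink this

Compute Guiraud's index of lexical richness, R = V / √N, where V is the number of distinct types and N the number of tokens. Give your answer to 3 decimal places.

N = 16, V = 11.
√N = 4.000000
R = 11 / 4.000000 = 2.750

2.750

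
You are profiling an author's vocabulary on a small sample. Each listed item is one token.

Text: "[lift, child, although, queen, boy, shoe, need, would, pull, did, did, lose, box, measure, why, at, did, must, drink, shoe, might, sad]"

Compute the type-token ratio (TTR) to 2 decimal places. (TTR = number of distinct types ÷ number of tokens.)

N = 22 tokens, V = 19 types.
TTR = V / N = 19 / 22 = 0.86

0.86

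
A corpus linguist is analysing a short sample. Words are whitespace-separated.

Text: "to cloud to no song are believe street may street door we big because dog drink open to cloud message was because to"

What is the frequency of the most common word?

Frequencies: to:4, cloud:2, street:2, because:2, no:1, song:1, are:1, believe:1, may:1, door:1, we:1, big:1, dog:1, drink:1, open:1, message:1, was:1
Most common: 'to' with frequency 4.

4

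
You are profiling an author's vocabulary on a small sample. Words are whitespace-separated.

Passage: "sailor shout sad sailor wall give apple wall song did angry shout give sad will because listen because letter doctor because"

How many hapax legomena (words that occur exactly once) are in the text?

Frequencies: because:3, sailor:2, shout:2, sad:2, wall:2, give:2, apple:1, song:1, did:1, angry:1, will:1, listen:1, letter:1, doctor:1
Hapax (freq=1): angry, apple, did, doctor, letter, listen, song, will

8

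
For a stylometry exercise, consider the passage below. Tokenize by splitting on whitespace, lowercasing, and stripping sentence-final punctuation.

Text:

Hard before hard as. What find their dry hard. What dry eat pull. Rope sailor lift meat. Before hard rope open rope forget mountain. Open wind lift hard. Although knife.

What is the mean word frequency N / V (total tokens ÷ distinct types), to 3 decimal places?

N = 30 tokens, V = 19 types.
Mean frequency = N / V = 30 / 19 = 1.579

1.579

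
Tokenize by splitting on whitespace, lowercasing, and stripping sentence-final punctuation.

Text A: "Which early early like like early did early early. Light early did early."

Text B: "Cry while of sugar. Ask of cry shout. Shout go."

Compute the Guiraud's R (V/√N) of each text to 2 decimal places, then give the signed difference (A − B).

-0.82

A: V=5, N=13, R=1.39
B: V=7, N=10, R=2.21
Difference = 1.39 − 2.21 = -0.82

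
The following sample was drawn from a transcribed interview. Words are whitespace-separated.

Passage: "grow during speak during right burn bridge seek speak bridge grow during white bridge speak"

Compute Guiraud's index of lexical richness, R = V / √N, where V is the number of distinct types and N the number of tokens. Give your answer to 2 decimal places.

N = 15, V = 8.
√N = 3.872983
R = 8 / 3.872983 = 2.07

2.07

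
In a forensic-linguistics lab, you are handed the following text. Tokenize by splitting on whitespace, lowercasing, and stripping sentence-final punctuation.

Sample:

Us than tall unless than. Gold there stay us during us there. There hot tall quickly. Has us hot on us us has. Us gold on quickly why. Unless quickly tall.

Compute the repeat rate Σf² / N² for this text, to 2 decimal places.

0.11

Frequencies: us:7, tall:3, there:3, quickly:3, than:2, unless:2, gold:2, hot:2, has:2, on:2, stay:1, during:1, why:1
Σf² = 103; N² = 961
Repeat rate = 103 / 961 = 0.11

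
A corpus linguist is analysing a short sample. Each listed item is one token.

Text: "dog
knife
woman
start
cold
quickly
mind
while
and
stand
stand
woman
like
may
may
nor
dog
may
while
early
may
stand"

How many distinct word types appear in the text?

Distinct types: {and, cold, dog, early, knife, like, may, mind, nor, quickly, stand, start, while, woman}
V = 14

14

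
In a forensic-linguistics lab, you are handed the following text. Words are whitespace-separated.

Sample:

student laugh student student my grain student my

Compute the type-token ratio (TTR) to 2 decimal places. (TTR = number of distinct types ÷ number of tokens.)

N = 8 tokens, V = 4 types.
TTR = V / N = 4 / 8 = 0.50

0.50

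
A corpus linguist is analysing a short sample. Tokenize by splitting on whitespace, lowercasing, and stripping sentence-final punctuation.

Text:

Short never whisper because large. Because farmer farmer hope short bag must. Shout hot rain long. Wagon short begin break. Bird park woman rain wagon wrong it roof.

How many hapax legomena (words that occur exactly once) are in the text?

Frequencies: short:3, because:2, farmer:2, rain:2, wagon:2, never:1, whisper:1, large:1, hope:1, bag:1, must:1, shout:1, hot:1, long:1, begin:1, break:1, bird:1, park:1, woman:1, wrong:1, … (2 more, each freq 1)
Hapax (freq=1): bag, begin, bird, break, hope, hot, it, large, long, must, never, park, roof, shout, whisper, woman, wrong

17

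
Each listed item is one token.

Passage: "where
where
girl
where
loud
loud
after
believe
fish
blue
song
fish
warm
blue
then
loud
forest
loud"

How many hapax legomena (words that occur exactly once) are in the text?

Frequencies: loud:4, where:3, fish:2, blue:2, girl:1, after:1, believe:1, song:1, warm:1, then:1, forest:1
Hapax (freq=1): after, believe, forest, girl, song, then, warm

7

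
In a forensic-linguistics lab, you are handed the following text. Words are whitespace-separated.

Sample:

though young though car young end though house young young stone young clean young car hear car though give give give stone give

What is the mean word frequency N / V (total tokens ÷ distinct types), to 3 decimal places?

2.556

N = 23 tokens, V = 9 types.
Mean frequency = N / V = 23 / 9 = 2.556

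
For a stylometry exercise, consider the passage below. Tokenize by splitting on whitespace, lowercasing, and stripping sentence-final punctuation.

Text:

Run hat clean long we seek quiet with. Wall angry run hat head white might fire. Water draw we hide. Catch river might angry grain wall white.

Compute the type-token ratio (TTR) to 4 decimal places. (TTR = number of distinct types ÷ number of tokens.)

0.7407

N = 27 tokens, V = 20 types.
TTR = V / N = 20 / 27 = 0.7407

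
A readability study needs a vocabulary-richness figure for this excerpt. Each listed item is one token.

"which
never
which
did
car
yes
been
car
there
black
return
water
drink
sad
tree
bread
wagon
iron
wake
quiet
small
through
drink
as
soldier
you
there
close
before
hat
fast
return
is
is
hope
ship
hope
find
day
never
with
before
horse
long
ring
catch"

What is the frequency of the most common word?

Frequencies: which:2, never:2, car:2, there:2, return:2, drink:2, before:2, is:2, hope:2, did:1, yes:1, been:1, black:1, water:1, sad:1, tree:1, bread:1, wagon:1, iron:1, wake:1, … (17 more, each freq 1)
Most common: 'which' with frequency 2.

2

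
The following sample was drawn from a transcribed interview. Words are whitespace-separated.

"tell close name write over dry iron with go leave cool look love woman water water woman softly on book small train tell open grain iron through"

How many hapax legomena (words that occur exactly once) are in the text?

19

Frequencies: tell:2, iron:2, woman:2, water:2, close:1, name:1, write:1, over:1, dry:1, with:1, go:1, leave:1, cool:1, look:1, love:1, softly:1, on:1, book:1, small:1, train:1, … (3 more, each freq 1)
Hapax (freq=1): book, close, cool, dry, go, grain, leave, look, love, name, on, open, over, small, softly, through, train, with, write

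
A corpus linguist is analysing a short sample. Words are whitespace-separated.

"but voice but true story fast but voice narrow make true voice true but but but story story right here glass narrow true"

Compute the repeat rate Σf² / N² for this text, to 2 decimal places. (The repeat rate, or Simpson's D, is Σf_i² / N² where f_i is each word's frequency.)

Frequencies: but:6, true:4, voice:3, story:3, narrow:2, fast:1, make:1, right:1, here:1, glass:1
Σf² = 79; N² = 529
Repeat rate = 79 / 529 = 0.15

0.15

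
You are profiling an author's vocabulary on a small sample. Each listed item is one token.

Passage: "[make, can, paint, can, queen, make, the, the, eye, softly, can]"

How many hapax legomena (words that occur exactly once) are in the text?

4

Frequencies: can:3, make:2, the:2, paint:1, queen:1, eye:1, softly:1
Hapax (freq=1): eye, paint, queen, softly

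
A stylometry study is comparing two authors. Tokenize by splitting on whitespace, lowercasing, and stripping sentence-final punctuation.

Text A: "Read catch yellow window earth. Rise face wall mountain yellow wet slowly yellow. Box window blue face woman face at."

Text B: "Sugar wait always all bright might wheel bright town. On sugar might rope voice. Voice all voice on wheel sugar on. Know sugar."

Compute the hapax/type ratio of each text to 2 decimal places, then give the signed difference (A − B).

0.38

A: hapax=12, V=15, ratio=0.80
B: hapax=5, V=12, ratio=0.42
Difference = 0.80 − 0.42 = 0.38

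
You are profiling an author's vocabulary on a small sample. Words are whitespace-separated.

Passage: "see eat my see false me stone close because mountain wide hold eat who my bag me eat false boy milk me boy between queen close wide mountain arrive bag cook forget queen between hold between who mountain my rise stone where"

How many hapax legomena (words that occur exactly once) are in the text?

Frequencies: eat:3, my:3, me:3, mountain:3, between:3, see:2, false:2, stone:2, close:2, wide:2, hold:2, who:2, bag:2, boy:2, queen:2, because:1, milk:1, arrive:1, cook:1, forget:1, … (2 more, each freq 1)
Hapax (freq=1): arrive, because, cook, forget, milk, rise, where

7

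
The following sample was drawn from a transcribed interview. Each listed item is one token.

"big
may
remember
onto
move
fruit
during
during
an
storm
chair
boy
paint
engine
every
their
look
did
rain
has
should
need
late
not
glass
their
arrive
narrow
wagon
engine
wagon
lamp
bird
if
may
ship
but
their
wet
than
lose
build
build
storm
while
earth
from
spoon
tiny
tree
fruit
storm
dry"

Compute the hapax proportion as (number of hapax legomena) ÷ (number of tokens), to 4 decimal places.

0.6604

Frequencies: storm:3, their:3, may:2, fruit:2, during:2, engine:2, wagon:2, build:2, big:1, remember:1, onto:1, move:1, an:1, chair:1, boy:1, paint:1, every:1, look:1, did:1, rain:1, … (23 more, each freq 1)
Hapax count = 35; token count = 53.
Ratio = 35 / 53 = 0.6604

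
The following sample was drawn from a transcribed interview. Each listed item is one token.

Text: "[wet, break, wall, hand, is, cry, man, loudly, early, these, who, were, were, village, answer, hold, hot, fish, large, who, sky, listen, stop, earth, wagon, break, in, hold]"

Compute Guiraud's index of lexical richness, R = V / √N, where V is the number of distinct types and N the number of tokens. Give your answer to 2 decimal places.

4.54

N = 28, V = 24.
√N = 5.291503
R = 24 / 5.291503 = 4.54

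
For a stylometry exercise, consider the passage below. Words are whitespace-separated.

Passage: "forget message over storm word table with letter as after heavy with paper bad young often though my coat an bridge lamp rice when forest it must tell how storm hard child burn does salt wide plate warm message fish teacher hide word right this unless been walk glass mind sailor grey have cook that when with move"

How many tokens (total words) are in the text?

58

Tokens: forget, message, over, storm, word, table, with, letter, as, after, heavy, with, paper, bad, young, often, though, my, coat, an, bridge, lamp, rice, when, forest, it, must, tell, how, storm, hard, child, burn, does, salt, wide, plate, warm, message, fish, teacher, hide, word, right, this, unless, been, walk, glass, mind, sailor, grey, have, cook, that, when, with, move
N = 58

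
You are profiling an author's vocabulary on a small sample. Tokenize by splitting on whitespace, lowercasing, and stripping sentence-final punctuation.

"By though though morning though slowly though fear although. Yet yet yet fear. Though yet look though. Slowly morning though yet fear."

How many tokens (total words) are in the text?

22

Tokens: by, though, though, morning, though, slowly, though, fear, although, yet, yet, yet, fear, though, yet, look, though, slowly, morning, though, yet, fear
N = 22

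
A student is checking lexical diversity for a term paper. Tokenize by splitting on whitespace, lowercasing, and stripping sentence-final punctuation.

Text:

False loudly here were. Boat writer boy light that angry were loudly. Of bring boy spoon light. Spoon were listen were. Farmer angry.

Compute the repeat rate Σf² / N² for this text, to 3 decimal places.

Frequencies: were:4, loudly:2, boy:2, light:2, angry:2, spoon:2, false:1, here:1, boat:1, writer:1, that:1, of:1, bring:1, listen:1, farmer:1
Σf² = 45; N² = 529
Repeat rate = 45 / 529 = 0.085

0.085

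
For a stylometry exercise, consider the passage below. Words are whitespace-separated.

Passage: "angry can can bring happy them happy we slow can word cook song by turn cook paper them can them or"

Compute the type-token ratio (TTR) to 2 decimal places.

0.67

N = 21 tokens, V = 14 types.
TTR = V / N = 14 / 21 = 0.67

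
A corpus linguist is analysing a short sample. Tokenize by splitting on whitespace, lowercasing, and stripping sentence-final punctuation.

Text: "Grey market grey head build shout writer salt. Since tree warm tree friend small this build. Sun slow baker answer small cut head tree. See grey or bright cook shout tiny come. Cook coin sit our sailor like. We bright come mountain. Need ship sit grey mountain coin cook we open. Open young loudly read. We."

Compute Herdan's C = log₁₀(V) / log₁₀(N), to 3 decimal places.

0.897

N = 56, V = 37.
log₁₀(V) = 1.568202, log₁₀(N) = 1.748188
C = 1.568202 / 1.748188 = 0.897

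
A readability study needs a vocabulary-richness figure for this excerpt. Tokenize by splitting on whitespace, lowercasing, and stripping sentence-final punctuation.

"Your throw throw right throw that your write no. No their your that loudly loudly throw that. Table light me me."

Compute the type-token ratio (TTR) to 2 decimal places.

N = 21 tokens, V = 11 types.
TTR = V / N = 11 / 21 = 0.52

0.52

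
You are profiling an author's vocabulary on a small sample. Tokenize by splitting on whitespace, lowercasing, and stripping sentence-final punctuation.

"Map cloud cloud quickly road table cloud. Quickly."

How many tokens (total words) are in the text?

Tokens: map, cloud, cloud, quickly, road, table, cloud, quickly
N = 8

8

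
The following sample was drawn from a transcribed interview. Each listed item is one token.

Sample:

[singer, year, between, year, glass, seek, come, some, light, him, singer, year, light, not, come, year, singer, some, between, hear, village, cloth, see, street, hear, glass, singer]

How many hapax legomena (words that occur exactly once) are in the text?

Frequencies: singer:4, year:4, between:2, glass:2, come:2, some:2, light:2, hear:2, seek:1, him:1, not:1, village:1, cloth:1, see:1, street:1
Hapax (freq=1): cloth, him, not, see, seek, street, village

7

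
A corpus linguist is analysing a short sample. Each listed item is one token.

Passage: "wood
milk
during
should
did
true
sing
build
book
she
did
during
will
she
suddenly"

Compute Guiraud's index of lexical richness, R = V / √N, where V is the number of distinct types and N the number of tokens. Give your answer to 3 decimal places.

3.098

N = 15, V = 12.
√N = 3.872983
R = 12 / 3.872983 = 3.098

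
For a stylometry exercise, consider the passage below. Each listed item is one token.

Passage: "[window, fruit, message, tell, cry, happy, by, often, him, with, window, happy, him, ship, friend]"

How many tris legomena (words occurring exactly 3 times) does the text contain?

0

Frequencies: window:2, happy:2, him:2, fruit:1, message:1, tell:1, cry:1, by:1, often:1, with:1, ship:1, friend:1
Words with frequency 3: (none)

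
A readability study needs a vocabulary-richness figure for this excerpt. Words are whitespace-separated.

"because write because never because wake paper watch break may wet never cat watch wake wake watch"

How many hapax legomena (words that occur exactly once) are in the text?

Frequencies: because:3, wake:3, watch:3, never:2, write:1, paper:1, break:1, may:1, wet:1, cat:1
Hapax (freq=1): break, cat, may, paper, wet, write

6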